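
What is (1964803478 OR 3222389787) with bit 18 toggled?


Step 1: 1964803478 | 3222389787 = 4112369055
Step 2: 4112369055 ^ (1 << 18) = 4112369055 ^ 262144 = 4112106911

4112106911


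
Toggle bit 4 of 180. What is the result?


180 ^ (1 << 4) = 180 ^ 16 = 164

164


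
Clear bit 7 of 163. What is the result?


163 & ~(1 << 7) = 35

35


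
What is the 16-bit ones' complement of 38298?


38298 ^ 65535 = 27237

27237


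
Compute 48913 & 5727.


0b1011111100010001 & 0b1011001011111 = 0b1011000010001 = 5649

5649


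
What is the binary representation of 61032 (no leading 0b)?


61032 = 1110111001101000 in binary

1110111001101000


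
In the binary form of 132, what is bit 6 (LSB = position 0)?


0b10000100, position 6 = 0

0


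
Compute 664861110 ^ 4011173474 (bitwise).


0b100111101000001111100110110110 ^ 0b11101111000101011010011001100010 = 0b11001000101101010101111111010100 = 3367329748

3367329748


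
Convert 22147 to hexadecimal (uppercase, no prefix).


22147 = 5683 hex

5683


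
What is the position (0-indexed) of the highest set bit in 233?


0b11101001. Highest set bit at position 7

7


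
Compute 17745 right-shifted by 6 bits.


0b100010101010001 >> 6 = 0b100010101 = 277

277


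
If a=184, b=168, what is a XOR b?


184 ^ 168 = 16

16


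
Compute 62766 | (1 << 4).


62766 | (1 << 4) = 62766 | 16 = 62782

62782


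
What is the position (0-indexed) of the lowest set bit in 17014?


0b100001001110110. Lowest set bit at position 1

1


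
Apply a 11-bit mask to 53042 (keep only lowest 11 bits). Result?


53042 & 2047 = 1842

1842


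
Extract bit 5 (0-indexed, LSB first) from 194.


0b11000010, position 5 = 0

0


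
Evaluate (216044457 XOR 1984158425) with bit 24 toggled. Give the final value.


Step 1: 216044457 ^ 1984158425 = 2057521520
Step 2: 2057521520 ^ (1 << 24) = 2057521520 ^ 16777216 = 2074298736

2074298736


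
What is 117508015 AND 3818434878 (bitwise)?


0b111000000010000011110101111 & 0b11100011100110001011000100111110 = 0b11000000000000000100101110 = 50331950

50331950


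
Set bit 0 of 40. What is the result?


40 | (1 << 0) = 40 | 1 = 41

41


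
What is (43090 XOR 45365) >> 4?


Step 1: 43090 ^ 45365 = 6503
Step 2: 6503 >> 4 = 406

406


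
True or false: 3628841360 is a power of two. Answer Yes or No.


0b11011000010010111011100110010000. Multiple bits set => No

No


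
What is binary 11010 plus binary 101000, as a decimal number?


11010 + 101000 = 1000010 = 66

66


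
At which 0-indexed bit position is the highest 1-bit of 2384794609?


0b10001110001001010001001111110001. Highest set bit at position 31

31


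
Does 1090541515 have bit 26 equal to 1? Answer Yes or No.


0b1000001000000000101011111001011, bit 26 = 0. No

No


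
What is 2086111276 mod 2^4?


2086111276 & 15 = 12

12


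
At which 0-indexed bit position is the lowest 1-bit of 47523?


0b1011100110100011. Lowest set bit at position 0

0


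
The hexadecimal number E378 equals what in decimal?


E378 hex = 58232 decimal

58232


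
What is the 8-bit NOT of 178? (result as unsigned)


~0b10110010 = 0b1001101 = 77 (8-bit unsigned)

77


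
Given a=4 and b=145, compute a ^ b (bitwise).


4 ^ 145 = 149

149


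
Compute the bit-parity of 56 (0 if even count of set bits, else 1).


0b111000 has 3 ones => parity 1

1


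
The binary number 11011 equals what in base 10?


11011 in decimal = 27

27


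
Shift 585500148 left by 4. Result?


0b100010111001100000010111110100 << 4 = 0b1000101110011000000101111101000000 = 9368002368

9368002368


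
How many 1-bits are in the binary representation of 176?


0b10110000 has 3 set bits

3


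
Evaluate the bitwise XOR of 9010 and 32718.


0b10001100110010 ^ 0b111111111001110 = 0b101110011111100 = 23804

23804


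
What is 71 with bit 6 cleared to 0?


71 & ~(1 << 6) = 7

7


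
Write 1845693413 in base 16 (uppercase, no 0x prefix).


1845693413 = 6E030BE5 hex

6E030BE5


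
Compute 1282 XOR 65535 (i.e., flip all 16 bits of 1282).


1282 ^ 65535 = 64253

64253


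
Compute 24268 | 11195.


0b101111011001100 | 0b10101110111011 = 0b111111111111111 = 32767

32767


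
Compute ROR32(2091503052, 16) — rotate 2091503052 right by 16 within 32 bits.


Rotate 0b1111100101010011100110111001100 right by 16 (32-bit) = 0b11001101110011000111110010101001 = 3452730537

3452730537


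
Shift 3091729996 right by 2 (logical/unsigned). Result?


0b10111000010010000000111001001100 >> 2 = 0b101110000100100000001110010011 = 772932499

772932499


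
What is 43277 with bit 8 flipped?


43277 ^ (1 << 8) = 43277 ^ 256 = 43021

43021


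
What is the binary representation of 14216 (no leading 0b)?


14216 = 11011110001000 in binary

11011110001000


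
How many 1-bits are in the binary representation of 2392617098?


0b10001110100111000111000010001010 has 14 set bits

14


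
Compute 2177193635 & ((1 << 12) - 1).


2177193635 & 4095 = 1699

1699


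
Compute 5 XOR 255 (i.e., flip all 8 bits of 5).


5 ^ 255 = 250

250


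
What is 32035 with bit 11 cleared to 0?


32035 & ~(1 << 11) = 29987

29987


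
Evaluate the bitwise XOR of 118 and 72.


0b1110110 ^ 0b1001000 = 0b111110 = 62

62


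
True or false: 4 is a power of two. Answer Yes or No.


0b100. Only one bit set => Yes

Yes


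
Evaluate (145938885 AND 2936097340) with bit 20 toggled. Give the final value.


Step 1: 145938885 & 2936097340 = 134236164
Step 2: 134236164 ^ (1 << 20) = 134236164 ^ 1048576 = 135284740

135284740


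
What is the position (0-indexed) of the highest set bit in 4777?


0b1001010101001. Highest set bit at position 12

12


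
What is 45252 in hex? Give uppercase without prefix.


45252 = B0C4 hex

B0C4


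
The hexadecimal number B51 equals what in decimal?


B51 hex = 2897 decimal

2897


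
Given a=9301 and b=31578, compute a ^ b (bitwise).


9301 ^ 31578 = 24335

24335


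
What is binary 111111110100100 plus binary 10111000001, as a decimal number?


111111110100100 + 10111000001 = 1000010101100101 = 34149

34149


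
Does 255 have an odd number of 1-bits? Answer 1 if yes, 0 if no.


0b11111111 has 8 ones => parity 0

0


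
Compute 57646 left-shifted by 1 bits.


0b1110000100101110 << 1 = 0b11100001001011100 = 115292

115292


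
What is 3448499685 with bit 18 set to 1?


3448499685 | (1 << 18) = 3448499685 | 262144 = 3448761829

3448761829


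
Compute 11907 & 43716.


0b10111010000011 & 0b1010101011000100 = 0b10101010000000 = 10880

10880


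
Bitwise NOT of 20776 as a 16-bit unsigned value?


~0b101000100101000 = 0b1010111011010111 = 44759 (16-bit unsigned)

44759


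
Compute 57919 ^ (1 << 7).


57919 ^ (1 << 7) = 57919 ^ 128 = 58047

58047


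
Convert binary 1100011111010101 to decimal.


1100011111010101 in decimal = 51157

51157


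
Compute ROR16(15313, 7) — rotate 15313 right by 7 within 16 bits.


Rotate 0b11101111010001 right by 7 (16-bit) = 0b1010001001110111 = 41591

41591


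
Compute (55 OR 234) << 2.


Step 1: 55 | 234 = 255
Step 2: 255 << 2 = 1020

1020


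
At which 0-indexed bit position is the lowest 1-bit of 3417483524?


0b11001011101100101010100100000100. Lowest set bit at position 2

2


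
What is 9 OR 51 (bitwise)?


0b1001 | 0b110011 = 0b111011 = 59

59


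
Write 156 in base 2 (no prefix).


156 = 10011100 in binary

10011100


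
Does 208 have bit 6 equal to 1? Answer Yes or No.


0b11010000, bit 6 = 1. Yes

Yes


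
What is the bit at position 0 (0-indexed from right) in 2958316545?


0b10110000010101000101010000000001, position 0 = 1

1


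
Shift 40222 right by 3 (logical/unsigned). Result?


0b1001110100011110 >> 3 = 0b1001110100011 = 5027

5027


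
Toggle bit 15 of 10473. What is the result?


10473 ^ (1 << 15) = 10473 ^ 32768 = 43241

43241


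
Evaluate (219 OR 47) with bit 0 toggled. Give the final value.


Step 1: 219 | 47 = 255
Step 2: 255 ^ (1 << 0) = 255 ^ 1 = 254

254


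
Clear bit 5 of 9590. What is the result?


9590 & ~(1 << 5) = 9558

9558


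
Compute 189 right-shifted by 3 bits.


0b10111101 >> 3 = 0b10111 = 23

23


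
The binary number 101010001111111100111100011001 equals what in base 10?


101010001111111100111100011001 in decimal = 708824857

708824857


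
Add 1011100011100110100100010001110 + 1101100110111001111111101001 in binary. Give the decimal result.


1011100011100110100100010001110 + 1101100110111001111111101001 = 1101010000011101110100001110111 = 1779361911

1779361911


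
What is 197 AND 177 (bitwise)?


0b11000101 & 0b10110001 = 0b10000001 = 129

129


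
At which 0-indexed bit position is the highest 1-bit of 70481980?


0b100001100110111100000111100. Highest set bit at position 26

26


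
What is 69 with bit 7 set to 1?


69 | (1 << 7) = 69 | 128 = 197

197


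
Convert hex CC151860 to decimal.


CC151860 hex = 3423934560 decimal

3423934560


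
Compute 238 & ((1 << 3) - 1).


238 & 7 = 6

6


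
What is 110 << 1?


0b1101110 << 1 = 0b11011100 = 220

220


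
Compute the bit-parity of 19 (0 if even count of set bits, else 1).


0b10011 has 3 ones => parity 1

1


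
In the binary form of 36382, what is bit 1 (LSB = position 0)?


0b1000111000011110, position 1 = 1

1


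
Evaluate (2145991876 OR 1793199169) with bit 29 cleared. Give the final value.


Step 1: 2145991876 | 1793199169 = 2146122949
Step 2: 2146122949 & ~(1 << 29) = 1609252037

1609252037


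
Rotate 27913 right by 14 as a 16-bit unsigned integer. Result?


Rotate 0b110110100001001 right by 14 (16-bit) = 0b1011010000100101 = 46117

46117


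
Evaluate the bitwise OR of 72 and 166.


0b1001000 | 0b10100110 = 0b11101110 = 238

238


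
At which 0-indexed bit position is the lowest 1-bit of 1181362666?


0b1000110011010100010100111101010. Lowest set bit at position 1

1


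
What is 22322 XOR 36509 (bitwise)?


0b101011100110010 ^ 0b1000111010011101 = 0b1101100110101111 = 55727

55727


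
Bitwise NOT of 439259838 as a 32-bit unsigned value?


~0b11010001011101001001010111110 = 0b11100101110100010110110101000001 = 3855707457 (32-bit unsigned)

3855707457


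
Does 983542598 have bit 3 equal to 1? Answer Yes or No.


0b111010100111111010101101000110, bit 3 = 0. No

No


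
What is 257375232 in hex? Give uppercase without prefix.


257375232 = F573C00 hex

F573C00


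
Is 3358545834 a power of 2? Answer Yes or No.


0b11001000001011110101011110101010. Multiple bits set => No

No


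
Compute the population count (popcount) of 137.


0b10001001 has 3 set bits

3


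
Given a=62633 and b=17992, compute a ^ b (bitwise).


62633 ^ 17992 = 45793

45793


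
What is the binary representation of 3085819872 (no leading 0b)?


3085819872 = 10110111111011011101111111100000 in binary

10110111111011011101111111100000


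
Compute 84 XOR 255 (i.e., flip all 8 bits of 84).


84 ^ 255 = 171

171


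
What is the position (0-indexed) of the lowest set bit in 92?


0b1011100. Lowest set bit at position 2

2


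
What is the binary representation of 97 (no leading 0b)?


97 = 1100001 in binary

1100001


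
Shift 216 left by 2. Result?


0b11011000 << 2 = 0b1101100000 = 864

864


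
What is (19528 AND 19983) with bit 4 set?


Step 1: 19528 & 19983 = 19464
Step 2: 19464 | (1 << 4) = 19464 | 16 = 19480

19480


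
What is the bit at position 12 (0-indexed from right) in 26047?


0b110010110111111, position 12 = 0

0


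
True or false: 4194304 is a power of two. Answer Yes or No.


0b10000000000000000000000. Only one bit set => Yes

Yes


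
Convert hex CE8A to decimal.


CE8A hex = 52874 decimal

52874


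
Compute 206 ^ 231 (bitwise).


0b11001110 ^ 0b11100111 = 0b101001 = 41

41


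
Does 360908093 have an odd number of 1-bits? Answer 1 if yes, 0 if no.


0b10101100000110000010100111101 has 13 ones => parity 1

1


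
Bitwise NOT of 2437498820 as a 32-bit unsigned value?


~0b10010001010010010100011111000100 = 0b1101110101101101011100000111011 = 1857468475 (32-bit unsigned)

1857468475


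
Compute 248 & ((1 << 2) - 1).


248 & 3 = 0

0


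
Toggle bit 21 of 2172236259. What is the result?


2172236259 ^ (1 << 21) = 2172236259 ^ 2097152 = 2170139107

2170139107


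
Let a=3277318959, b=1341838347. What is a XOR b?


3277318959 ^ 1341838347 = 2360164132

2360164132


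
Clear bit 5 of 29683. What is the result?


29683 & ~(1 << 5) = 29651

29651


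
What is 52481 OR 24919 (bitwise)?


0b1100110100000001 | 0b110000101010111 = 0b1110110101010111 = 60759

60759


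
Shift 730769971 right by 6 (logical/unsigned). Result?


0b101011100011101010101000110011 >> 6 = 0b101011100011101010101000 = 11418280

11418280


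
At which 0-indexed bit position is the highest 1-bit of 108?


0b1101100. Highest set bit at position 6

6


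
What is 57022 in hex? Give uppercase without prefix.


57022 = DEBE hex

DEBE


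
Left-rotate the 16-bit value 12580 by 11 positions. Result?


Rotate 0b11000100100100 left by 11 (16-bit) = 0b10000110001001 = 8585

8585


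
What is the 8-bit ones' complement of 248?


248 ^ 255 = 7

7


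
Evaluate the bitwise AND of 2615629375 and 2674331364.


0b10011011111001110101011000111111 & 0b10011111011001110000111011100100 = 0b10011011011001110000011000100100 = 2607220260

2607220260


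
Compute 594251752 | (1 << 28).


594251752 | (1 << 28) = 594251752 | 268435456 = 862687208

862687208


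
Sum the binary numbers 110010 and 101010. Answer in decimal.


110010 + 101010 = 1011100 = 92

92


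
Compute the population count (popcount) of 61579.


0b1111000010001011 has 8 set bits

8


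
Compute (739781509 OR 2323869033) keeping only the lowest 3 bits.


Step 1: 739781509 | 2323869033 = 2929422317
Step 2: 2929422317 & 7 = 5

5


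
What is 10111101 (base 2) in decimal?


10111101 in decimal = 189

189


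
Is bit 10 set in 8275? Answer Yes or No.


0b10000001010011, bit 10 = 0. No

No


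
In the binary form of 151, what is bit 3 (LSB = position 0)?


0b10010111, position 3 = 0

0


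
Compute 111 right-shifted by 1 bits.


0b1101111 >> 1 = 0b110111 = 55

55


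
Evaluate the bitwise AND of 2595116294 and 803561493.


0b10011010101011100101010100000110 & 0b101111111001010110000000010101 = 0b1010101001000100000000000100 = 178536452

178536452


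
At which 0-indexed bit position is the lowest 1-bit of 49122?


0b1011111111100010. Lowest set bit at position 1

1


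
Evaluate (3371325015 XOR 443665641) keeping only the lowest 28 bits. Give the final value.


Step 1: 3371325015 ^ 443665641 = 3531840190
Step 2: 3531840190 & 268435455 = 42179262

42179262


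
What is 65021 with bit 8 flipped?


65021 ^ (1 << 8) = 65021 ^ 256 = 64765

64765


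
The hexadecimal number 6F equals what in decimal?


6F hex = 111 decimal

111


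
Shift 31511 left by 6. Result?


0b111101100010111 << 6 = 0b111101100010111000000 = 2016704

2016704


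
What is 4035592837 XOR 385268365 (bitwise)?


0b11110000100010100100001010000101 ^ 0b10110111101101011101010001101 = 0b11100110011111001111100000001000 = 3866949640

3866949640


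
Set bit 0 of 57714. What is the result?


57714 | (1 << 0) = 57714 | 1 = 57715

57715


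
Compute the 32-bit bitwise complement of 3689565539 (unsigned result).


~0b11011011111010100100110101100011 = 0b100100000101011011001010011100 = 605401756 (32-bit unsigned)

605401756


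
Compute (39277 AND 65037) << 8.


Step 1: 39277 & 65037 = 38925
Step 2: 38925 << 8 = 9964800

9964800


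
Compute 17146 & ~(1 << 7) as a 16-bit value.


17146 & ~(1 << 7) = 17018

17018


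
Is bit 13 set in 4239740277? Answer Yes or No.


0b11111100101101010100110101110101, bit 13 = 0. No

No


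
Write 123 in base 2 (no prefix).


123 = 1111011 in binary

1111011


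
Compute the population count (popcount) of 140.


0b10001100 has 3 set bits

3


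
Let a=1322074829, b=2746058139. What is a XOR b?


1322074829 ^ 2746058139 = 3982542678

3982542678


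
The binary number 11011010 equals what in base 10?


11011010 in decimal = 218

218


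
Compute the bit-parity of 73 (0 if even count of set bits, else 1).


0b1001001 has 3 ones => parity 1

1


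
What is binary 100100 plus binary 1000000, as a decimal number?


100100 + 1000000 = 1100100 = 100

100


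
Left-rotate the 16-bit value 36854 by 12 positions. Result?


Rotate 0b1000111111110110 left by 12 (16-bit) = 0b110100011111111 = 26879

26879


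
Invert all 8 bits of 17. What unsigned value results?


17 ^ 255 = 238

238


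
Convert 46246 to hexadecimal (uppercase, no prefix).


46246 = B4A6 hex

B4A6


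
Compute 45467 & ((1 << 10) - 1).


45467 & 1023 = 411

411


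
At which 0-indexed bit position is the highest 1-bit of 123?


0b1111011. Highest set bit at position 6

6


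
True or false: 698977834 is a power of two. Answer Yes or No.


0b101001101010011000111000101010. Multiple bits set => No

No


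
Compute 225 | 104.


0b11100001 | 0b1101000 = 0b11101001 = 233

233


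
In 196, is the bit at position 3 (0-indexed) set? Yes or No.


0b11000100, bit 3 = 0. No

No


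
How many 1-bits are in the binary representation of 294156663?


0b10001100010000111100101110111 has 15 set bits

15


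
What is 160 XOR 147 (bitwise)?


0b10100000 ^ 0b10010011 = 0b110011 = 51

51


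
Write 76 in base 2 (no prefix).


76 = 1001100 in binary

1001100


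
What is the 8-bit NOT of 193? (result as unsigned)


~0b11000001 = 0b111110 = 62 (8-bit unsigned)

62


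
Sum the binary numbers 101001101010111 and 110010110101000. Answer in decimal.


101001101010111 + 110010110101000 = 1011100011111111 = 47359

47359


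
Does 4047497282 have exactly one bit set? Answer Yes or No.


0b11110001001111111110100001000010. Multiple bits set => No

No


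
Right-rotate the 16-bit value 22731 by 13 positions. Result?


Rotate 0b101100011001011 right by 13 (16-bit) = 0b1100011001011010 = 50778

50778


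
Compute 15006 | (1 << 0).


15006 | (1 << 0) = 15006 | 1 = 15007

15007


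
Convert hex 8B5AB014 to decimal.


8B5AB014 hex = 2337976340 decimal

2337976340


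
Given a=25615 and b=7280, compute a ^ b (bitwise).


25615 ^ 7280 = 30847

30847


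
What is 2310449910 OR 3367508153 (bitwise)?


0b10001001101101101010101011110110 | 0b11001000101110000001100010111001 = 0b11001001101111101011101011111111 = 3384720127

3384720127


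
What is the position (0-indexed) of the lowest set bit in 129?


0b10000001. Lowest set bit at position 0

0


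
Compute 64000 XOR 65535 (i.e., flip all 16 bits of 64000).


64000 ^ 65535 = 1535

1535


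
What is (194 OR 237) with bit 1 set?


Step 1: 194 | 237 = 239
Step 2: 239 | (1 << 1) = 239 | 2 = 239

239


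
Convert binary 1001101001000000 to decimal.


1001101001000000 in decimal = 39488

39488


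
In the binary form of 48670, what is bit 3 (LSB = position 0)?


0b1011111000011110, position 3 = 1

1


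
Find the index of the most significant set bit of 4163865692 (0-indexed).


0b11111000001011111000110001011100. Highest set bit at position 31

31


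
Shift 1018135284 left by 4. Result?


0b111100101011111000001011110100 << 4 = 0b1111001010111110000010111101000000 = 16290164544

16290164544


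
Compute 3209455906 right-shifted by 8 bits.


0b10111111010011000110100100100010 >> 8 = 0b101111110100110001101001 = 12536937

12536937


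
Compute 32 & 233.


0b100000 & 0b11101001 = 0b100000 = 32

32


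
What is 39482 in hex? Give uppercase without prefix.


39482 = 9A3A hex

9A3A


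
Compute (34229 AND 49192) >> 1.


Step 1: 34229 & 49192 = 32800
Step 2: 32800 >> 1 = 16400

16400


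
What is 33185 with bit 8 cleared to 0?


33185 & ~(1 << 8) = 32929

32929


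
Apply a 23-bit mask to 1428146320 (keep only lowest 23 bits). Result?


1428146320 & 8388607 = 2082960

2082960


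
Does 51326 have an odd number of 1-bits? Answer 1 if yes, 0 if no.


0b1100100001111110 has 9 ones => parity 1

1


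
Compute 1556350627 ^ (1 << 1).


1556350627 ^ (1 << 1) = 1556350627 ^ 2 = 1556350625

1556350625


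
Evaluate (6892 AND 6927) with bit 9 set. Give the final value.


Step 1: 6892 & 6927 = 6668
Step 2: 6668 | (1 << 9) = 6668 | 512 = 6668

6668


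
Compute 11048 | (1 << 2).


11048 | (1 << 2) = 11048 | 4 = 11052

11052


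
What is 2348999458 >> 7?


0b10001100000000101110001100100010 >> 7 = 0b1000110000000010111000110 = 18351558

18351558


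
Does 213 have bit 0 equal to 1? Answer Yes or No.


0b11010101, bit 0 = 1. Yes

Yes


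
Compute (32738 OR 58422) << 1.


Step 1: 32738 | 58422 = 65526
Step 2: 65526 << 1 = 131052

131052


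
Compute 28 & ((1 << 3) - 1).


28 & 7 = 4

4


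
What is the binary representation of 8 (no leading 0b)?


8 = 1000 in binary

1000


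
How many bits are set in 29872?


0b111010010110000 has 7 set bits

7


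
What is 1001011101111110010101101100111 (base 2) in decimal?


1001011101111110010101101100111 in decimal = 1270819687

1270819687


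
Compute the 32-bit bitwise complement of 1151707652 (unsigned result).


~0b1000100101001011010101000000100 = 0b10111011010110100101010111111011 = 3143259643 (32-bit unsigned)

3143259643


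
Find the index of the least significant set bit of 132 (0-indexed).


0b10000100. Lowest set bit at position 2

2


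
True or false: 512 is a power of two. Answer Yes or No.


0b1000000000. Only one bit set => Yes

Yes


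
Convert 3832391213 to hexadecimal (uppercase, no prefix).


3832391213 = E46DA62D hex

E46DA62D


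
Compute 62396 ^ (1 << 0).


62396 ^ (1 << 0) = 62396 ^ 1 = 62397

62397


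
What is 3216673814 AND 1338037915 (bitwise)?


0b10111111101110101000110000010110 & 0b1001111110000001101011010011011 = 0b1111100000001000010000010010 = 260080658

260080658


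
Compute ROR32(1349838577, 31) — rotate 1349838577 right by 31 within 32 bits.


Rotate 0b1010000011101001110011011110001 right by 31 (32-bit) = 0b10100000111010011100110111100010 = 2699677154

2699677154


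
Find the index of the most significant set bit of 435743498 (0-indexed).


0b11001111110001110101100001010. Highest set bit at position 28

28


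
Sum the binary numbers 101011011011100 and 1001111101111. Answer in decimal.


101011011011100 + 1001111101111 = 110101011001011 = 27339

27339


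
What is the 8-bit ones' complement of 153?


153 ^ 255 = 102

102


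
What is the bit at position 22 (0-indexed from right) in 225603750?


0b1101011100100111000010100110, position 22 = 1

1


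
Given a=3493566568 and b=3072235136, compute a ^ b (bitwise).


3493566568 ^ 3072235136 = 1730481896

1730481896


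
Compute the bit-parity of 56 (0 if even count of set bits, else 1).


0b111000 has 3 ones => parity 1

1


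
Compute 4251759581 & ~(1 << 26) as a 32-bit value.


4251759581 & ~(1 << 26) = 4184650717

4184650717


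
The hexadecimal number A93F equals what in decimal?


A93F hex = 43327 decimal

43327


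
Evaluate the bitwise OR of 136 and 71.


0b10001000 | 0b1000111 = 0b11001111 = 207

207


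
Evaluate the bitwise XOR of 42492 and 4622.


0b1010010111111100 ^ 0b1001000001110 = 0b1011011111110010 = 47090

47090


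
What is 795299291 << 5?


0b101111011001110100110111011011 << 5 = 0b10111101100111010011011101101100000 = 25449577312

25449577312


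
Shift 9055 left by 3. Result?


0b10001101011111 << 3 = 0b10001101011111000 = 72440

72440


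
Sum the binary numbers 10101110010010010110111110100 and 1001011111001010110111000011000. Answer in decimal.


10101110010010010110111110100 + 1001011111001010110111000011000 = 1100001101011101001110000001100 = 1638833164

1638833164


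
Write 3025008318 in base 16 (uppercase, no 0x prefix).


3025008318 = B44DF6BE hex

B44DF6BE


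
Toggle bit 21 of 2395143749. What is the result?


2395143749 ^ (1 << 21) = 2395143749 ^ 2097152 = 2397240901

2397240901


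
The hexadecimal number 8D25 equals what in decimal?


8D25 hex = 36133 decimal

36133


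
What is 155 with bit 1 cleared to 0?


155 & ~(1 << 1) = 153

153


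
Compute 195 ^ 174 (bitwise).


0b11000011 ^ 0b10101110 = 0b1101101 = 109

109


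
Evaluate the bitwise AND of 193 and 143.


0b11000001 & 0b10001111 = 0b10000001 = 129

129


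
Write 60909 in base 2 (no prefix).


60909 = 1110110111101101 in binary

1110110111101101


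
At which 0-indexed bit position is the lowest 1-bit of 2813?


0b101011111101. Lowest set bit at position 0

0


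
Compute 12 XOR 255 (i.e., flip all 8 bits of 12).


12 ^ 255 = 243

243


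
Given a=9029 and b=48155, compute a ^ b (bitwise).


9029 ^ 48155 = 40798

40798


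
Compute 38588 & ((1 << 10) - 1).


38588 & 1023 = 700

700


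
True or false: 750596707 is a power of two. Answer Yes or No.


0b101100101111010011001001100011. Multiple bits set => No

No


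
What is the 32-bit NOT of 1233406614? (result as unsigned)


~0b1001001100001000100101010010110 = 0b10110110011110111011010101101001 = 3061560681 (32-bit unsigned)

3061560681


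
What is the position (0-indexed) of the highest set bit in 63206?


0b1111011011100110. Highest set bit at position 15

15


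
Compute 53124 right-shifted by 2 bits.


0b1100111110000100 >> 2 = 0b11001111100001 = 13281

13281


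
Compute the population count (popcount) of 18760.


0b100100101001000 has 5 set bits

5


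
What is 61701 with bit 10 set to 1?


61701 | (1 << 10) = 61701 | 1024 = 62725

62725


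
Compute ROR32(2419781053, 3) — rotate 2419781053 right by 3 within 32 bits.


Rotate 0b10010000001110101110110110111101 right by 3 (32-bit) = 0b10110010000001110101110110110111 = 2986827191

2986827191


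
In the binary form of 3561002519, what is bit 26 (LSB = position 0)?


0b11010100010000001001011000010111, position 26 = 1

1


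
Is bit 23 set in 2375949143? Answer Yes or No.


0b10001101100111100001101101010111, bit 23 = 1. Yes

Yes


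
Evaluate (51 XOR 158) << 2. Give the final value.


Step 1: 51 ^ 158 = 173
Step 2: 173 << 2 = 692

692


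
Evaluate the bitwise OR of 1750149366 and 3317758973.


0b1101000010100010010100011110110 | 0b11000101110000001111101111111101 = 0b11101101110100011111101111111111 = 3989961727

3989961727


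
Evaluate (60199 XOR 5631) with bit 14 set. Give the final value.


Step 1: 60199 ^ 5631 = 65240
Step 2: 65240 | (1 << 14) = 65240 | 16384 = 65240

65240


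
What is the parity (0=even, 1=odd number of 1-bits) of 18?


0b10010 has 2 ones => parity 0

0


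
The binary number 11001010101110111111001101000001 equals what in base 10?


11001010101110111111001101000001 in decimal = 3401315137

3401315137


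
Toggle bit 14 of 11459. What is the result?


11459 ^ (1 << 14) = 11459 ^ 16384 = 27843

27843


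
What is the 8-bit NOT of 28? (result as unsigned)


~0b11100 = 0b11100011 = 227 (8-bit unsigned)

227


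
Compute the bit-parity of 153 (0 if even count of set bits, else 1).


0b10011001 has 4 ones => parity 0

0


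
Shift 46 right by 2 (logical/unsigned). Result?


0b101110 >> 2 = 0b1011 = 11

11


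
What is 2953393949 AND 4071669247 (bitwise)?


0b10110000000010010011011100011101 & 0b11110010101100001011110111111111 = 0b10110000000000000011010100011101 = 2952803613

2952803613


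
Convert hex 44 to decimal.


44 hex = 68 decimal

68


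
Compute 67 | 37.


0b1000011 | 0b100101 = 0b1100111 = 103

103


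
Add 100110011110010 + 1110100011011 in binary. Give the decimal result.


100110011110010 + 1110100011011 = 110101000001101 = 27149

27149


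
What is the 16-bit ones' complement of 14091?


14091 ^ 65535 = 51444

51444


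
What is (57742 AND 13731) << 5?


Step 1: 57742 & 13731 = 8578
Step 2: 8578 << 5 = 274496

274496


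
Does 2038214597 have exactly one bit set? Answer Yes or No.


0b1111001011111001010111111000101. Multiple bits set => No

No


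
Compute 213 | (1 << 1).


213 | (1 << 1) = 213 | 2 = 215

215


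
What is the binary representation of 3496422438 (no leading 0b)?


3496422438 = 11010000011001110010110000100110 in binary

11010000011001110010110000100110


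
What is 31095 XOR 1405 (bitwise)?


0b111100101110111 ^ 0b10101111101 = 0b111110000001010 = 31754

31754


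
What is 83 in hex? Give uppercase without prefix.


83 = 53 hex

53


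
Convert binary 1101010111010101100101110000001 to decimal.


1101010111010101100101110000001 in decimal = 1793772417

1793772417


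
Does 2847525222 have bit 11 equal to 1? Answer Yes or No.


0b10101001101110011100100101100110, bit 11 = 1. Yes

Yes


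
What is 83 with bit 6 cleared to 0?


83 & ~(1 << 6) = 19

19


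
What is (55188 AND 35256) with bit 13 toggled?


Step 1: 55188 & 35256 = 33168
Step 2: 33168 ^ (1 << 13) = 33168 ^ 8192 = 41360

41360


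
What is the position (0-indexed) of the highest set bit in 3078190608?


0b10110111011110010111011000010000. Highest set bit at position 31

31


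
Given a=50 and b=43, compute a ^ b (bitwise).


50 ^ 43 = 25

25


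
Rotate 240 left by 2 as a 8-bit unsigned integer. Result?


Rotate 0b11110000 left by 2 (8-bit) = 0b11000011 = 195

195


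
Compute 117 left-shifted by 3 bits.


0b1110101 << 3 = 0b1110101000 = 936

936


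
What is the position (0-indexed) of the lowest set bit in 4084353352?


0b11110011011100100100100101001000. Lowest set bit at position 3

3


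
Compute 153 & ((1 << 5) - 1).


153 & 31 = 25

25


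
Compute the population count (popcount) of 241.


0b11110001 has 5 set bits

5


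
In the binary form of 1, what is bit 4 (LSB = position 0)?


0b1, position 4 = 0

0


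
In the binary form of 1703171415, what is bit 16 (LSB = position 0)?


0b1100101100001000101010101010111, position 16 = 0

0


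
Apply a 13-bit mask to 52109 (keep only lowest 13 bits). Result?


52109 & 8191 = 2957

2957


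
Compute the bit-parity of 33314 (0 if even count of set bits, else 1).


0b1000001000100010 has 4 ones => parity 0

0


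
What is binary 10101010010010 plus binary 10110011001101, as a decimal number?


10101010010010 + 10110011001101 = 101011101011111 = 22367

22367


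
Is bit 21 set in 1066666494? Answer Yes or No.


0b111111100101000000100111111110, bit 21 = 0. No

No


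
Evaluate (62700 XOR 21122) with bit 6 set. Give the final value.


Step 1: 62700 ^ 21122 = 42606
Step 2: 42606 | (1 << 6) = 42606 | 64 = 42606

42606


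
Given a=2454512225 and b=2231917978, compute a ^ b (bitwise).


2454512225 ^ 2231917978 = 390381563

390381563


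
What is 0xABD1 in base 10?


ABD1 hex = 43985 decimal

43985


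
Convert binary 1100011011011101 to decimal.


1100011011011101 in decimal = 50909

50909


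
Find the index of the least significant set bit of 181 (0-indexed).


0b10110101. Lowest set bit at position 0

0


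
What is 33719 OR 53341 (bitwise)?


0b1000001110110111 | 0b1101000001011101 = 0b1101001111111111 = 54271

54271


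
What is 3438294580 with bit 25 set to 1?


3438294580 | (1 << 25) = 3438294580 | 33554432 = 3471849012

3471849012


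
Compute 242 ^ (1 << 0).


242 ^ (1 << 0) = 242 ^ 1 = 243

243


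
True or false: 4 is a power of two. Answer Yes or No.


0b100. Only one bit set => Yes

Yes


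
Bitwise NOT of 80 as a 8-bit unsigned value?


~0b1010000 = 0b10101111 = 175 (8-bit unsigned)

175


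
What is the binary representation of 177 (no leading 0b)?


177 = 10110001 in binary

10110001


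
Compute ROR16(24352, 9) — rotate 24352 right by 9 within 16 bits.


Rotate 0b101111100100000 right by 9 (16-bit) = 0b1001000000101111 = 36911

36911


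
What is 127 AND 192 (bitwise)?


0b1111111 & 0b11000000 = 0b1000000 = 64

64


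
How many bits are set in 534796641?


0b11111111000000101100101100001 has 15 set bits

15


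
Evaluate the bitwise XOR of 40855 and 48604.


0b1001111110010111 ^ 0b1011110111011100 = 0b10001001001011 = 8779

8779


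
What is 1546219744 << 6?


0b1011100001010010111000011100000 << 6 = 0b1011100001010010111000011100000000000 = 98958063616

98958063616


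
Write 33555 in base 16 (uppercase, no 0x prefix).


33555 = 8313 hex

8313


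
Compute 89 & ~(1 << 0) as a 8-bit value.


89 & ~(1 << 0) = 88

88


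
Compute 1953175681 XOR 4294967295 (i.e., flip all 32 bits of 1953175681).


1953175681 ^ 4294967295 = 2341791614

2341791614


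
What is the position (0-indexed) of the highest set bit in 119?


0b1110111. Highest set bit at position 6

6


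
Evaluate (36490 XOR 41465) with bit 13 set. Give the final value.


Step 1: 36490 ^ 41465 = 12147
Step 2: 12147 | (1 << 13) = 12147 | 8192 = 12147

12147


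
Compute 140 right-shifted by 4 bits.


0b10001100 >> 4 = 0b1000 = 8

8


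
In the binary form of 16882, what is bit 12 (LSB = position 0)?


0b100000111110010, position 12 = 0

0


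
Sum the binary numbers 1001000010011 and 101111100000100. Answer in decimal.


1001000010011 + 101111100000100 = 111000100010111 = 28951

28951


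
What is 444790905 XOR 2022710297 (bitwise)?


0b11010100000101111100001111001 ^ 0b1111000100100000001110000011001 = 0b1100010000100101110010001100000 = 1645405280

1645405280


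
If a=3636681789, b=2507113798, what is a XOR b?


3636681789 ^ 2507113798 = 1303173499

1303173499


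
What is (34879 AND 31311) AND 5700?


Step 1: 34879 & 31311 = 2063
Step 2: 2063 & 5700 = 4

4


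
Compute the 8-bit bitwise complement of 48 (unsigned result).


~0b110000 = 0b11001111 = 207 (8-bit unsigned)

207


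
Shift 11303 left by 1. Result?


0b10110000100111 << 1 = 0b101100001001110 = 22606

22606


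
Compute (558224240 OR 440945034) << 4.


Step 1: 558224240 | 440945034 = 994958330
Step 2: 994958330 << 4 = 15919333280

15919333280


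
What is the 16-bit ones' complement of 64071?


64071 ^ 65535 = 1464

1464


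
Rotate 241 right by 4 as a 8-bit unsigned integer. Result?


Rotate 0b11110001 right by 4 (8-bit) = 0b11111 = 31

31


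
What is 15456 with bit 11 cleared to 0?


15456 & ~(1 << 11) = 13408

13408


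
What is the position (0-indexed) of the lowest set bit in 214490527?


0b1100110010001101110110011111. Lowest set bit at position 0

0


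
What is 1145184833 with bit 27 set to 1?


1145184833 | (1 << 27) = 1145184833 | 134217728 = 1279402561

1279402561


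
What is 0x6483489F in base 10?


6483489F hex = 1686325407 decimal

1686325407


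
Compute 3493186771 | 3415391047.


0b11010000001101011100110011010011 | 0b11001011100100101011101101000111 = 0b11011011101101111111111111010111 = 3686268887

3686268887


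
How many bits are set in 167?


0b10100111 has 5 set bits

5


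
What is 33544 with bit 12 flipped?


33544 ^ (1 << 12) = 33544 ^ 4096 = 37640

37640


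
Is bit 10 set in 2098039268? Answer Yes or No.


0b1111101000011011000100111100100, bit 10 = 0. No

No


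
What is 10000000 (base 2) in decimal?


10000000 in decimal = 128

128


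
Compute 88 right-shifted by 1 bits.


0b1011000 >> 1 = 0b101100 = 44

44


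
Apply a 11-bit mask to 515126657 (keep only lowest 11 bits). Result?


515126657 & 2047 = 1409

1409


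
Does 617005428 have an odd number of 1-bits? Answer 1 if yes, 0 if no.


0b100100110001101100000101110100 has 13 ones => parity 1

1


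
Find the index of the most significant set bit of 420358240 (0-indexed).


0b11001000011100010100001100000. Highest set bit at position 28

28


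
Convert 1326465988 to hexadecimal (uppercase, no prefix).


1326465988 = 4F1043C4 hex

4F1043C4


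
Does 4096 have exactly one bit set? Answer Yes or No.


0b1000000000000. Only one bit set => Yes

Yes


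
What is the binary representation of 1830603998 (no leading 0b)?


1830603998 = 1101101000111001100110011011110 in binary

1101101000111001100110011011110


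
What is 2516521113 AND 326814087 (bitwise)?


0b10010101111111110001000010011001 & 0b10011011110101100100110000111 = 0b10001011110100000000010000001 = 293208193

293208193


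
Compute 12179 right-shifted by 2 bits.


0b10111110010011 >> 2 = 0b101111100100 = 3044

3044


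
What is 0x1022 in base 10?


1022 hex = 4130 decimal

4130


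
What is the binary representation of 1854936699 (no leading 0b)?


1854936699 = 1101110100100000001011001111011 in binary

1101110100100000001011001111011


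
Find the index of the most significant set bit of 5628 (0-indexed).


0b1010111111100. Highest set bit at position 12

12


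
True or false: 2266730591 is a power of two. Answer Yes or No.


0b10000111000110111001000001011111. Multiple bits set => No

No


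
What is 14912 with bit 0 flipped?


14912 ^ (1 << 0) = 14912 ^ 1 = 14913

14913


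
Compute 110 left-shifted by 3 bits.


0b1101110 << 3 = 0b1101110000 = 880

880


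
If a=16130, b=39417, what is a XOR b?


16130 ^ 39417 = 42747

42747


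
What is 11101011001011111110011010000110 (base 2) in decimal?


11101011001011111110011010000110 in decimal = 3945784966

3945784966


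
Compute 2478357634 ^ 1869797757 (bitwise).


0b10010011101110001011110010000010 ^ 0b1101111011100101101100101111101 = 0b11111100110010100110010111111111 = 4241122815

4241122815


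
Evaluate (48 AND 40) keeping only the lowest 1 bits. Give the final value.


Step 1: 48 & 40 = 32
Step 2: 32 & 1 = 0

0


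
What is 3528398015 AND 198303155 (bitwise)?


0b11010010010011110001010010111111 & 0b1011110100011101110110110011 = 0b10010000010001010010110011 = 37819571

37819571


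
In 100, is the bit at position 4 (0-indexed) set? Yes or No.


0b1100100, bit 4 = 0. No

No


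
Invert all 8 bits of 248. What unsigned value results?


248 ^ 255 = 7

7


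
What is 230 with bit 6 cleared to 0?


230 & ~(1 << 6) = 166

166


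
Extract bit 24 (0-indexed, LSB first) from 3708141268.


0b11011101000001011011111011010100, position 24 = 1

1
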